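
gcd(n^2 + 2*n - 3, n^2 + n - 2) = n - 1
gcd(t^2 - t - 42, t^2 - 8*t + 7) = t - 7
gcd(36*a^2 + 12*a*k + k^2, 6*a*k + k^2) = 6*a + k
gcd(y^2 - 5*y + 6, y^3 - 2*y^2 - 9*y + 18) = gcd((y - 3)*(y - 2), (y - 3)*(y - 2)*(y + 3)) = y^2 - 5*y + 6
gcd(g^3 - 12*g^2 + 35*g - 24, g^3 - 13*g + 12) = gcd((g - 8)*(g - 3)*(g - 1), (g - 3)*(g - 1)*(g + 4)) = g^2 - 4*g + 3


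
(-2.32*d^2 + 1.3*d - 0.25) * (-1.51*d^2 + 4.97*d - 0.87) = 3.5032*d^4 - 13.4934*d^3 + 8.8569*d^2 - 2.3735*d + 0.2175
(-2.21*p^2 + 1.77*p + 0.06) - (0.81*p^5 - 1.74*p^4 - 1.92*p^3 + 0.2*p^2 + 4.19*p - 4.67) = -0.81*p^5 + 1.74*p^4 + 1.92*p^3 - 2.41*p^2 - 2.42*p + 4.73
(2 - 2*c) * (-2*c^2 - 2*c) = 4*c^3 - 4*c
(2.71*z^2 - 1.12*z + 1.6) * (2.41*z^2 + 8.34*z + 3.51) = 6.5311*z^4 + 19.9022*z^3 + 4.0273*z^2 + 9.4128*z + 5.616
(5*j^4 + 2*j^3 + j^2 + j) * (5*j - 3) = 25*j^5 - 5*j^4 - j^3 + 2*j^2 - 3*j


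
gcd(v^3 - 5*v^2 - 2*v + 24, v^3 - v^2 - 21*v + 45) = v - 3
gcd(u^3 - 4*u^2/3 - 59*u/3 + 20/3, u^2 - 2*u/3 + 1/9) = u - 1/3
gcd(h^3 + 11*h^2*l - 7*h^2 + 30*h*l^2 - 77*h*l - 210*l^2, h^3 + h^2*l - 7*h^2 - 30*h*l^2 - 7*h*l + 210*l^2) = h^2 + 6*h*l - 7*h - 42*l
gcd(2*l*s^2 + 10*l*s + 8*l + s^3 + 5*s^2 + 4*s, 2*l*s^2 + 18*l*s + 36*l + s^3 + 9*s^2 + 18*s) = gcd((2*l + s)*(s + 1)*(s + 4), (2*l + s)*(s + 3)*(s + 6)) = 2*l + s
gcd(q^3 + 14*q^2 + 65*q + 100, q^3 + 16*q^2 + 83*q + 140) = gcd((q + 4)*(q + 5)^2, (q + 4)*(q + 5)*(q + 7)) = q^2 + 9*q + 20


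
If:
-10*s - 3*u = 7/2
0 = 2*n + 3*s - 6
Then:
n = 9*u/20 + 141/40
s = -3*u/10 - 7/20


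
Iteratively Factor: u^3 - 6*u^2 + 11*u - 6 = (u - 2)*(u^2 - 4*u + 3) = (u - 2)*(u - 1)*(u - 3)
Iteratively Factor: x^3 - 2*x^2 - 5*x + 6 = (x - 3)*(x^2 + x - 2) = (x - 3)*(x - 1)*(x + 2)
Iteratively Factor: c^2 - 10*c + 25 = (c - 5)*(c - 5)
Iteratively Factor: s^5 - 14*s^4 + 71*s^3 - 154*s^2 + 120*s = (s - 5)*(s^4 - 9*s^3 + 26*s^2 - 24*s) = (s - 5)*(s - 4)*(s^3 - 5*s^2 + 6*s) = s*(s - 5)*(s - 4)*(s^2 - 5*s + 6) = s*(s - 5)*(s - 4)*(s - 2)*(s - 3)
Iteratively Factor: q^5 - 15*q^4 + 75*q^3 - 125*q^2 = (q - 5)*(q^4 - 10*q^3 + 25*q^2) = q*(q - 5)*(q^3 - 10*q^2 + 25*q) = q^2*(q - 5)*(q^2 - 10*q + 25) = q^2*(q - 5)^2*(q - 5)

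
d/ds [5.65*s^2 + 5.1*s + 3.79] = 11.3*s + 5.1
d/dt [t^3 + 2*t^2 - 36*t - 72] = 3*t^2 + 4*t - 36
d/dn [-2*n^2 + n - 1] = 1 - 4*n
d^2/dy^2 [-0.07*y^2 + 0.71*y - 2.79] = -0.140000000000000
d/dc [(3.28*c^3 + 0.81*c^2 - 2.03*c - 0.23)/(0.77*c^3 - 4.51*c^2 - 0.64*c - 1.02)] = (8.88178419700125e-16*c^5 - 15.4165*c^4 - 1.0722*c^3 - 19.1792*c^2 - 3.727*c + 1.9234)/(0.5929*c^6 - 6.9454*c^5 + 19.3545*c^4 + 4.202*c^3 + 9.61*c^2 + 1.3056*c + 1.0404)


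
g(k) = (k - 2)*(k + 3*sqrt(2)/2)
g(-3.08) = 4.87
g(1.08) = -2.95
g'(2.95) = 6.02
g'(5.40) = 10.92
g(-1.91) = -0.83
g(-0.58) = -3.98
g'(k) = 2*k - 2 + 3*sqrt(2)/2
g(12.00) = 141.21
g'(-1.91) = -3.70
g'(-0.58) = -1.04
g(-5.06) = 20.75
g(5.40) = 25.57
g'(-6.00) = -11.88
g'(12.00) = 24.12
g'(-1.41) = -2.70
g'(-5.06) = -10.00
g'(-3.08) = -6.04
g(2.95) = 4.82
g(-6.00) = 31.03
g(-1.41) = -2.43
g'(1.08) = 2.28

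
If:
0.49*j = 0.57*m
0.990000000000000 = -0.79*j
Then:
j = -1.25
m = -1.08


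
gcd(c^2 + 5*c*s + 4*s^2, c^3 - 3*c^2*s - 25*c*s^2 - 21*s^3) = c + s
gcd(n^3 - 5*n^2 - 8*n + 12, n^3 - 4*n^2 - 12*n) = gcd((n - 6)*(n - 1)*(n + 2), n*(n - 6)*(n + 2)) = n^2 - 4*n - 12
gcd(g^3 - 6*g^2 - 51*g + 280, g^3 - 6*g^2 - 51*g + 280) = g^3 - 6*g^2 - 51*g + 280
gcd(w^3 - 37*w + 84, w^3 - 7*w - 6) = w - 3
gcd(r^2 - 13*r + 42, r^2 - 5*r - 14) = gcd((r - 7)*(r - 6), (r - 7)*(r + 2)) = r - 7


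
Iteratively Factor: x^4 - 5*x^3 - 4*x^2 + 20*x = (x)*(x^3 - 5*x^2 - 4*x + 20) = x*(x - 2)*(x^2 - 3*x - 10) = x*(x - 2)*(x + 2)*(x - 5)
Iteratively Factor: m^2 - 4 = (m + 2)*(m - 2)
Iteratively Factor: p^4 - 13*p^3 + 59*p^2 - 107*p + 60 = (p - 3)*(p^3 - 10*p^2 + 29*p - 20) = (p - 3)*(p - 1)*(p^2 - 9*p + 20) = (p - 5)*(p - 3)*(p - 1)*(p - 4)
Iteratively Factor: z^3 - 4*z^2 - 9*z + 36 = (z - 4)*(z^2 - 9) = (z - 4)*(z + 3)*(z - 3)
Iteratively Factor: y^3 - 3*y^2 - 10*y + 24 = (y - 4)*(y^2 + y - 6) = (y - 4)*(y - 2)*(y + 3)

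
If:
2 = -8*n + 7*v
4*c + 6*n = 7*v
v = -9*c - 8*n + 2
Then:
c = 76/191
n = -39/191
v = 10/191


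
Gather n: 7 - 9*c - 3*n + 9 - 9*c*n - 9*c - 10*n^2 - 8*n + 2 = -18*c - 10*n^2 + n*(-9*c - 11) + 18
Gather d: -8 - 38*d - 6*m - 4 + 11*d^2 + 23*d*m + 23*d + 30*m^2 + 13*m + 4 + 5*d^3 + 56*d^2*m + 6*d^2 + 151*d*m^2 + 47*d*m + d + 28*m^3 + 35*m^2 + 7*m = 5*d^3 + d^2*(56*m + 17) + d*(151*m^2 + 70*m - 14) + 28*m^3 + 65*m^2 + 14*m - 8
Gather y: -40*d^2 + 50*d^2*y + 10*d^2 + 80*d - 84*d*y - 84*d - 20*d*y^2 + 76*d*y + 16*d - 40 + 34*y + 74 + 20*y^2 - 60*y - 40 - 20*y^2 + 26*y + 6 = -30*d^2 - 20*d*y^2 + 12*d + y*(50*d^2 - 8*d)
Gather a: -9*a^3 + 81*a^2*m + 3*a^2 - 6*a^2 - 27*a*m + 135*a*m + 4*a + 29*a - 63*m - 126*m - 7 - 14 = -9*a^3 + a^2*(81*m - 3) + a*(108*m + 33) - 189*m - 21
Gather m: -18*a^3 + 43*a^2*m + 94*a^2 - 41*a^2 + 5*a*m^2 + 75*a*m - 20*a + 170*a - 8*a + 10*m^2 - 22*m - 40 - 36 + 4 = -18*a^3 + 53*a^2 + 142*a + m^2*(5*a + 10) + m*(43*a^2 + 75*a - 22) - 72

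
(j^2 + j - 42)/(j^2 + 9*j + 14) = (j - 6)/(j + 2)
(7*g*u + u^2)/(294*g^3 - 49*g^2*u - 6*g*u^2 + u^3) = u/(42*g^2 - 13*g*u + u^2)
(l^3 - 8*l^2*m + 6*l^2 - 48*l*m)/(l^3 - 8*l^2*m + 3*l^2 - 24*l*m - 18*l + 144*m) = l/(l - 3)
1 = 1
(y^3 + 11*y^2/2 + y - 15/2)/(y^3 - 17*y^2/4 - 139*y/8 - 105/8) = 4*(y^2 + 4*y - 5)/(4*y^2 - 23*y - 35)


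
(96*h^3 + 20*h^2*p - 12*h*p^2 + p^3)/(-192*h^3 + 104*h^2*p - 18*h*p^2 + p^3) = (2*h + p)/(-4*h + p)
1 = 1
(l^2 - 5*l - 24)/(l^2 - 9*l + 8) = (l + 3)/(l - 1)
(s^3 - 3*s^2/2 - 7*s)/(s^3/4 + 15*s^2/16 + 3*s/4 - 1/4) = 8*s*(2*s - 7)/(4*s^2 + 7*s - 2)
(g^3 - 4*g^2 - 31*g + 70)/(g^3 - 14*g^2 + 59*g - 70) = (g + 5)/(g - 5)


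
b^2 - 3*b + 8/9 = (b - 8/3)*(b - 1/3)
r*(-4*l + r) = -4*l*r + r^2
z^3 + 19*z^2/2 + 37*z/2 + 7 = (z + 1/2)*(z + 2)*(z + 7)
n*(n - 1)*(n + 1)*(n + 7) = n^4 + 7*n^3 - n^2 - 7*n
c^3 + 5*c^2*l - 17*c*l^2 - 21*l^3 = (c - 3*l)*(c + l)*(c + 7*l)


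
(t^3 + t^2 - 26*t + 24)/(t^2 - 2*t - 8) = (t^2 + 5*t - 6)/(t + 2)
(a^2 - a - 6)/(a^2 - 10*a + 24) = (a^2 - a - 6)/(a^2 - 10*a + 24)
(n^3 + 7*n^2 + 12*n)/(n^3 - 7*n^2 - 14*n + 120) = n*(n + 3)/(n^2 - 11*n + 30)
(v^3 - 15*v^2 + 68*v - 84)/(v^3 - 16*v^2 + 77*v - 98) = (v - 6)/(v - 7)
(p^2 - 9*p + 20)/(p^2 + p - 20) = (p - 5)/(p + 5)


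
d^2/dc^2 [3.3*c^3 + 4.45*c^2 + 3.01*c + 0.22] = 19.8*c + 8.9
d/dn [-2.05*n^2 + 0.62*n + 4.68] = 0.62 - 4.1*n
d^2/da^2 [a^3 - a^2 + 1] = 6*a - 2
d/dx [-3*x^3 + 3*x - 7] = 3 - 9*x^2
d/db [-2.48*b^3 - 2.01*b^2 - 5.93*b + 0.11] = -7.44*b^2 - 4.02*b - 5.93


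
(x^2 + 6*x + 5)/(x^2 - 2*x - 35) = (x + 1)/(x - 7)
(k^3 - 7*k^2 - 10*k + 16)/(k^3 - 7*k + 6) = (k^2 - 6*k - 16)/(k^2 + k - 6)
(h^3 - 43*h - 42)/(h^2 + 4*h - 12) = (h^2 - 6*h - 7)/(h - 2)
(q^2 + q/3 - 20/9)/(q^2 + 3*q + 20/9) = (3*q - 4)/(3*q + 4)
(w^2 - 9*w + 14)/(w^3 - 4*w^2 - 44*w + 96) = (w - 7)/(w^2 - 2*w - 48)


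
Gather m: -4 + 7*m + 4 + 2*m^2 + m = 2*m^2 + 8*m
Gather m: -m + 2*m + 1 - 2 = m - 1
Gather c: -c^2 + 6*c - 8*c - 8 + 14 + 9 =-c^2 - 2*c + 15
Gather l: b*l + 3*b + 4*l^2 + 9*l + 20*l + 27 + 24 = 3*b + 4*l^2 + l*(b + 29) + 51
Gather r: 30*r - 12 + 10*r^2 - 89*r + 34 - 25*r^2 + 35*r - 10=-15*r^2 - 24*r + 12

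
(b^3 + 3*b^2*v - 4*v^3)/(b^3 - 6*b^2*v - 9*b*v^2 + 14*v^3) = (-b - 2*v)/(-b + 7*v)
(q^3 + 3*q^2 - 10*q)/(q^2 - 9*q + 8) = q*(q^2 + 3*q - 10)/(q^2 - 9*q + 8)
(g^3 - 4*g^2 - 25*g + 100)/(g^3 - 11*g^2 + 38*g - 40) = (g + 5)/(g - 2)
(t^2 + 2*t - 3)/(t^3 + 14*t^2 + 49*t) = (t^2 + 2*t - 3)/(t*(t^2 + 14*t + 49))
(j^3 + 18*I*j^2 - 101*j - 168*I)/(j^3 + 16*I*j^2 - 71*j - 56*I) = (j + 3*I)/(j + I)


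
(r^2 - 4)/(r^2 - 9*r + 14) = (r + 2)/(r - 7)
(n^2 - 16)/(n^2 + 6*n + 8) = (n - 4)/(n + 2)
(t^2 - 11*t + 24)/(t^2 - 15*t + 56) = (t - 3)/(t - 7)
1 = 1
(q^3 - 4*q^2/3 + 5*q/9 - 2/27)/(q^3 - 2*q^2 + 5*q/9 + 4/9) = (27*q^3 - 36*q^2 + 15*q - 2)/(3*(9*q^3 - 18*q^2 + 5*q + 4))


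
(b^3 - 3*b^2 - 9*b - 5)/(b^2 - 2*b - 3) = (b^2 - 4*b - 5)/(b - 3)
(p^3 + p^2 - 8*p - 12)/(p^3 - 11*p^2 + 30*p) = (p^3 + p^2 - 8*p - 12)/(p*(p^2 - 11*p + 30))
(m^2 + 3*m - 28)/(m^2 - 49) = (m - 4)/(m - 7)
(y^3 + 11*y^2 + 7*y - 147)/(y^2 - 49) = (y^2 + 4*y - 21)/(y - 7)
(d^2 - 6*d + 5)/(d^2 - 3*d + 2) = (d - 5)/(d - 2)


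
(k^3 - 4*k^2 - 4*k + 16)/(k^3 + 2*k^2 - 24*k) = (k^2 - 4)/(k*(k + 6))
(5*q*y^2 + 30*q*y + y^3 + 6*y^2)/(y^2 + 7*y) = (5*q*y + 30*q + y^2 + 6*y)/(y + 7)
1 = 1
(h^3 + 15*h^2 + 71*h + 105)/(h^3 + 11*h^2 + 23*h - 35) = (h + 3)/(h - 1)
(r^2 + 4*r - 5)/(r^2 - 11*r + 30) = (r^2 + 4*r - 5)/(r^2 - 11*r + 30)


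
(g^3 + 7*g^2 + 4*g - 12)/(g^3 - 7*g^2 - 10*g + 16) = (g + 6)/(g - 8)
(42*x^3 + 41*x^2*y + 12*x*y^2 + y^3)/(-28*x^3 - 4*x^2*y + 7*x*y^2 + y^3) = (-3*x - y)/(2*x - y)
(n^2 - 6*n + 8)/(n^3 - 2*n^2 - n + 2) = (n - 4)/(n^2 - 1)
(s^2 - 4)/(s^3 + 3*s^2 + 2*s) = (s - 2)/(s*(s + 1))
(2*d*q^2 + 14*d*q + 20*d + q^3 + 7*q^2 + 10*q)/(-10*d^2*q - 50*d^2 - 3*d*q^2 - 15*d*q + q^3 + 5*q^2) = (q + 2)/(-5*d + q)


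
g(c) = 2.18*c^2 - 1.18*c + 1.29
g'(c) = 4.36*c - 1.18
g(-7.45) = 131.08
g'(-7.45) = -33.66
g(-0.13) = 1.48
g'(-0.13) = -1.75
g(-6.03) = 87.67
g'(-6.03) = -27.47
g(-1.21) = 5.91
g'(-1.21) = -6.46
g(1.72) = 5.71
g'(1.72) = 6.32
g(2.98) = 17.13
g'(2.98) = 11.81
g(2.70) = 14.00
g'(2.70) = 10.59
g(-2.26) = 15.09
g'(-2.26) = -11.03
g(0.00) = 1.29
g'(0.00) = -1.18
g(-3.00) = 24.45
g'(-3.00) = -14.26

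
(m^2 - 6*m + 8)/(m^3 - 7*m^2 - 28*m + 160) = (m - 2)/(m^2 - 3*m - 40)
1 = 1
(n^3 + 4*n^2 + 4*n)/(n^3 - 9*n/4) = 4*(n^2 + 4*n + 4)/(4*n^2 - 9)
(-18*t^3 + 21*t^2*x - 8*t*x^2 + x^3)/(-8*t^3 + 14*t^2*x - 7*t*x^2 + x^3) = (9*t^2 - 6*t*x + x^2)/(4*t^2 - 5*t*x + x^2)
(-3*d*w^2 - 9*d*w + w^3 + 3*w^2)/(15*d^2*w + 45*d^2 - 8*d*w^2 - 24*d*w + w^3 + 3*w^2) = w/(-5*d + w)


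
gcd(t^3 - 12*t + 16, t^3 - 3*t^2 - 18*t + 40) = t^2 + 2*t - 8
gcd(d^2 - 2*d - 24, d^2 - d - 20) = d + 4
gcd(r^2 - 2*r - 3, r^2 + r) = r + 1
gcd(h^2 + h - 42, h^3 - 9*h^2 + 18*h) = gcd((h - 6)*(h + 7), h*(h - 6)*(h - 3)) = h - 6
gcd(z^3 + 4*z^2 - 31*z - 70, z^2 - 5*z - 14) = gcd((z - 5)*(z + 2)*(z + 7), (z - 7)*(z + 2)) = z + 2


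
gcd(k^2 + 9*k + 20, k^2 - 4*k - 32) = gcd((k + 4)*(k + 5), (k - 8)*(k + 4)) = k + 4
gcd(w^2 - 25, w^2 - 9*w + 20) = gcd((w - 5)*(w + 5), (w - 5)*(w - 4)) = w - 5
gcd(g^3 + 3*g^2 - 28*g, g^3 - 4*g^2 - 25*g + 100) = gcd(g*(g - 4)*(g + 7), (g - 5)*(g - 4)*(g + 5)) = g - 4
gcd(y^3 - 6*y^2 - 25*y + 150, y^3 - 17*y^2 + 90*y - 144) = y - 6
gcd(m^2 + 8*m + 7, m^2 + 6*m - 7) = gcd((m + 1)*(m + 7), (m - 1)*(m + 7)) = m + 7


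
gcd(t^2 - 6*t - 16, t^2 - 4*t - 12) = t + 2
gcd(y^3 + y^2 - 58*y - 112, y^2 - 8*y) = y - 8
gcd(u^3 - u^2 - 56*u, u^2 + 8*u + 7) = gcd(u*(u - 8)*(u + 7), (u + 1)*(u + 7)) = u + 7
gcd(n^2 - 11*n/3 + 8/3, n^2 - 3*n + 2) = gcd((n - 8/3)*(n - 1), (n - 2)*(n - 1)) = n - 1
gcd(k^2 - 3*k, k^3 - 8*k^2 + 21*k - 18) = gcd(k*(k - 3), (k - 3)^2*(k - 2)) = k - 3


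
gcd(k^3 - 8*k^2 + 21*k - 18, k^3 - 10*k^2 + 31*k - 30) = k^2 - 5*k + 6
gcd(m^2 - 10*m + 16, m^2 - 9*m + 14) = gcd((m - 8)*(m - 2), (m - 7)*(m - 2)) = m - 2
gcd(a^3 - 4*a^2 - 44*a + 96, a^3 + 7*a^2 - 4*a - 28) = a - 2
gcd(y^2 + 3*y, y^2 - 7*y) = y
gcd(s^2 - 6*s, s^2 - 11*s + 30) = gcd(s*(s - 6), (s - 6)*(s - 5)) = s - 6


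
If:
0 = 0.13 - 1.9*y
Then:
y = 0.07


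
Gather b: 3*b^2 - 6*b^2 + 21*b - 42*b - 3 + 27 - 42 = -3*b^2 - 21*b - 18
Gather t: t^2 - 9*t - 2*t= t^2 - 11*t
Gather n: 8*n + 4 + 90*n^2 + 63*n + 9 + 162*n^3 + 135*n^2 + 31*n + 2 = 162*n^3 + 225*n^2 + 102*n + 15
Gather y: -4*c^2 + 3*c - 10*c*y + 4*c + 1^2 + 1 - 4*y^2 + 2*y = -4*c^2 + 7*c - 4*y^2 + y*(2 - 10*c) + 2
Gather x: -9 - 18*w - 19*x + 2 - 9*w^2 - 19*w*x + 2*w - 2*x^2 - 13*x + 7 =-9*w^2 - 16*w - 2*x^2 + x*(-19*w - 32)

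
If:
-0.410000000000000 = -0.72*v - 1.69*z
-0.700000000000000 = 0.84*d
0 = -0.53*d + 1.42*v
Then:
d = -0.83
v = -0.31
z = 0.38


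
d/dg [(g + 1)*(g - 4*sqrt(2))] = 2*g - 4*sqrt(2) + 1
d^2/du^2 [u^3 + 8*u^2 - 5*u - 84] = 6*u + 16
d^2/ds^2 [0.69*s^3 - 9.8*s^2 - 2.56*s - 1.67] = 4.14*s - 19.6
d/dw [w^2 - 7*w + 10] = 2*w - 7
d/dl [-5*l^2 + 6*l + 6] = 6 - 10*l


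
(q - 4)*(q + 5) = q^2 + q - 20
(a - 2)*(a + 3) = a^2 + a - 6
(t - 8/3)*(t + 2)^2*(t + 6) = t^4 + 22*t^3/3 + 4*t^2/3 - 152*t/3 - 64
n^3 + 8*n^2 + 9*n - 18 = (n - 1)*(n + 3)*(n + 6)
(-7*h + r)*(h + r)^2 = -7*h^3 - 13*h^2*r - 5*h*r^2 + r^3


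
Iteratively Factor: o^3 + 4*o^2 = (o)*(o^2 + 4*o) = o^2*(o + 4)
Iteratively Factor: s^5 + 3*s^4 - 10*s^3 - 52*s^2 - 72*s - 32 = (s + 2)*(s^4 + s^3 - 12*s^2 - 28*s - 16) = (s + 1)*(s + 2)*(s^3 - 12*s - 16) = (s + 1)*(s + 2)^2*(s^2 - 2*s - 8) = (s - 4)*(s + 1)*(s + 2)^2*(s + 2)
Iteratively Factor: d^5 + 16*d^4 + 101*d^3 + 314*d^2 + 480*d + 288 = (d + 2)*(d^4 + 14*d^3 + 73*d^2 + 168*d + 144) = (d + 2)*(d + 4)*(d^3 + 10*d^2 + 33*d + 36) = (d + 2)*(d + 4)^2*(d^2 + 6*d + 9) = (d + 2)*(d + 3)*(d + 4)^2*(d + 3)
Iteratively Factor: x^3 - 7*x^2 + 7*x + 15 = (x - 3)*(x^2 - 4*x - 5) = (x - 3)*(x + 1)*(x - 5)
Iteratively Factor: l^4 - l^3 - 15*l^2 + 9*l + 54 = (l + 3)*(l^3 - 4*l^2 - 3*l + 18) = (l - 3)*(l + 3)*(l^2 - l - 6) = (l - 3)^2*(l + 3)*(l + 2)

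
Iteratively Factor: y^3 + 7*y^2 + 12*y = (y)*(y^2 + 7*y + 12) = y*(y + 3)*(y + 4)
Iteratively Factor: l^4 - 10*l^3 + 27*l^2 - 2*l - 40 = (l - 5)*(l^3 - 5*l^2 + 2*l + 8) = (l - 5)*(l - 4)*(l^2 - l - 2) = (l - 5)*(l - 4)*(l - 2)*(l + 1)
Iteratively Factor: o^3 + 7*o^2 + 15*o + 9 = (o + 3)*(o^2 + 4*o + 3) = (o + 1)*(o + 3)*(o + 3)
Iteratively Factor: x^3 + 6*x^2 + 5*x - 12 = (x - 1)*(x^2 + 7*x + 12) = (x - 1)*(x + 3)*(x + 4)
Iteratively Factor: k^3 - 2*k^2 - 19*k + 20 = (k - 5)*(k^2 + 3*k - 4) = (k - 5)*(k + 4)*(k - 1)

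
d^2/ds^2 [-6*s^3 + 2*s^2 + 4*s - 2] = 4 - 36*s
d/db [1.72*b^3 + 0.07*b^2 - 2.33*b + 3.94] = 5.16*b^2 + 0.14*b - 2.33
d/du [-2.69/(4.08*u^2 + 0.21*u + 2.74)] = (21.9504*u + 0.5649)/(4.08*u^2 + 0.21*u + 2.74)^2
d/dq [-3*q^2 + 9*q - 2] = 9 - 6*q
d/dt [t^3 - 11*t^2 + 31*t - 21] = 3*t^2 - 22*t + 31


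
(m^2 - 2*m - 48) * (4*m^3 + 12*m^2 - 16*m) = 4*m^5 + 4*m^4 - 232*m^3 - 544*m^2 + 768*m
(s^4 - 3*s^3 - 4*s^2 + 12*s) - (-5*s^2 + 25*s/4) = s^4 - 3*s^3 + s^2 + 23*s/4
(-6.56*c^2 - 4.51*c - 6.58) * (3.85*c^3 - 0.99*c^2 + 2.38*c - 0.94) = -25.256*c^5 - 10.8691*c^4 - 36.4809*c^3 + 1.9468*c^2 - 11.421*c + 6.1852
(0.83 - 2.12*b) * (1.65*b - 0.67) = -3.498*b^2 + 2.7899*b - 0.5561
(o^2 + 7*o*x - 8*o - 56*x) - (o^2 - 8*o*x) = 15*o*x - 8*o - 56*x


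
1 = 1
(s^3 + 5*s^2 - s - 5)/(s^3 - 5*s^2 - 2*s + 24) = (s^3 + 5*s^2 - s - 5)/(s^3 - 5*s^2 - 2*s + 24)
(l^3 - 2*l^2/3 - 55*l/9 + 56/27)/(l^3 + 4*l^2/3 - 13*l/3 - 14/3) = (l^2 - 3*l + 8/9)/(l^2 - l - 2)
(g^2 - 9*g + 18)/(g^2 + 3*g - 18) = (g - 6)/(g + 6)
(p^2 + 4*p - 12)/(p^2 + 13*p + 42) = (p - 2)/(p + 7)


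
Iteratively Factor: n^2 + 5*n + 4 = (n + 1)*(n + 4)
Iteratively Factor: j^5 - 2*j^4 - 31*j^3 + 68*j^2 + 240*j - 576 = (j - 3)*(j^4 + j^3 - 28*j^2 - 16*j + 192) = (j - 4)*(j - 3)*(j^3 + 5*j^2 - 8*j - 48) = (j - 4)*(j - 3)*(j + 4)*(j^2 + j - 12) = (j - 4)*(j - 3)^2*(j + 4)*(j + 4)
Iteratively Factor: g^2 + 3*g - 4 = (g - 1)*(g + 4)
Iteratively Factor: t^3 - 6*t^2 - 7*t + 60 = (t + 3)*(t^2 - 9*t + 20) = (t - 4)*(t + 3)*(t - 5)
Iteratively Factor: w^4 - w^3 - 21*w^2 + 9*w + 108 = (w - 3)*(w^3 + 2*w^2 - 15*w - 36) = (w - 3)*(w + 3)*(w^2 - w - 12) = (w - 3)*(w + 3)^2*(w - 4)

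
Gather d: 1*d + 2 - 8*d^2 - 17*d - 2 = -8*d^2 - 16*d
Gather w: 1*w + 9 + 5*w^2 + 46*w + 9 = 5*w^2 + 47*w + 18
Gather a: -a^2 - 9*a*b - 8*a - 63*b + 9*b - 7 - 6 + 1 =-a^2 + a*(-9*b - 8) - 54*b - 12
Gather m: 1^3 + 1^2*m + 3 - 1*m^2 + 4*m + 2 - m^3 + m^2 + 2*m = -m^3 + 7*m + 6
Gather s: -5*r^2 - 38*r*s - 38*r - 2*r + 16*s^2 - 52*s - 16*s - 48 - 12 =-5*r^2 - 40*r + 16*s^2 + s*(-38*r - 68) - 60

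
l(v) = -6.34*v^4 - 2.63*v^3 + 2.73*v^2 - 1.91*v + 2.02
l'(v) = -25.36*v^3 - 7.89*v^2 + 5.46*v - 1.91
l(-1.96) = -57.51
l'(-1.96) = 148.03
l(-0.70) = 4.07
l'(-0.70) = -0.90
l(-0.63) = 3.97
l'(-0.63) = -2.14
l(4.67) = -3230.70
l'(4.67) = -2731.34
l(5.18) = -4864.83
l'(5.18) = -3710.17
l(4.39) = -2531.03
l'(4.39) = -2275.57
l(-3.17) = -520.93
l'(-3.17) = 709.34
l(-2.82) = -312.85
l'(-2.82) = 488.67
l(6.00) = -8695.88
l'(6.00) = -5730.95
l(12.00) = -135638.66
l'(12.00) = -44894.63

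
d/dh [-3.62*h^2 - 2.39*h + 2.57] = -7.24*h - 2.39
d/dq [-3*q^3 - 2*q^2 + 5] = q*(-9*q - 4)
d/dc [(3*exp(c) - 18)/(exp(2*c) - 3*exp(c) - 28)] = 3*(-(exp(c) - 6)*(2*exp(c) - 3) + exp(2*c) - 3*exp(c) - 28)*exp(c)/(-exp(2*c) + 3*exp(c) + 28)^2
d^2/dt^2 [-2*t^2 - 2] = -4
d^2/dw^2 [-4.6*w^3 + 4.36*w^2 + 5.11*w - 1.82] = 8.72 - 27.6*w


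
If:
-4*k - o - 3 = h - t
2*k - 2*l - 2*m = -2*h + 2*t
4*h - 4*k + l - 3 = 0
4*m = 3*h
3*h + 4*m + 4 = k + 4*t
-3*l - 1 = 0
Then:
No Solution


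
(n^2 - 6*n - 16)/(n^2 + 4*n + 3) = (n^2 - 6*n - 16)/(n^2 + 4*n + 3)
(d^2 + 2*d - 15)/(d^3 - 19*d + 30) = 1/(d - 2)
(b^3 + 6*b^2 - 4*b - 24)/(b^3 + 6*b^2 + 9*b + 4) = (b^3 + 6*b^2 - 4*b - 24)/(b^3 + 6*b^2 + 9*b + 4)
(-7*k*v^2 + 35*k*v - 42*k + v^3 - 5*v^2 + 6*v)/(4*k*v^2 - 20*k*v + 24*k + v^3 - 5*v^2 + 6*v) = (-7*k + v)/(4*k + v)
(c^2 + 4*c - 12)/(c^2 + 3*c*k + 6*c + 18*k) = (c - 2)/(c + 3*k)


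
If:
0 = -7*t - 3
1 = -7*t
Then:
No Solution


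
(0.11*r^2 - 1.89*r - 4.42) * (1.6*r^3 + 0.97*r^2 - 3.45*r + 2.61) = 0.176*r^5 - 2.9173*r^4 - 9.2848*r^3 + 2.5202*r^2 + 10.3161*r - 11.5362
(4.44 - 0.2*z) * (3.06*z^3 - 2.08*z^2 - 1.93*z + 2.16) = -0.612*z^4 + 14.0024*z^3 - 8.8492*z^2 - 9.0012*z + 9.5904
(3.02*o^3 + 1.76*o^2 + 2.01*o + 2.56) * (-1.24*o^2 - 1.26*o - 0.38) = -3.7448*o^5 - 5.9876*o^4 - 5.8576*o^3 - 6.3758*o^2 - 3.9894*o - 0.9728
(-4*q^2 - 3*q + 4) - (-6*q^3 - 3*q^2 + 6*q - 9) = 6*q^3 - q^2 - 9*q + 13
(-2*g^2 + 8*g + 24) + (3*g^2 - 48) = g^2 + 8*g - 24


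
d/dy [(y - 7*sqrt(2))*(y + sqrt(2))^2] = 3*y^2 - 10*sqrt(2)*y - 26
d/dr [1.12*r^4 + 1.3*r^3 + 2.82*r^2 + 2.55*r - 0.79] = 4.48*r^3 + 3.9*r^2 + 5.64*r + 2.55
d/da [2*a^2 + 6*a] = 4*a + 6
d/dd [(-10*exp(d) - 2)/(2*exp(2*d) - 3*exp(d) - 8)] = (20*exp(2*d) + 8*exp(d) + 74)*exp(d)/(4*exp(4*d) - 12*exp(3*d) - 23*exp(2*d) + 48*exp(d) + 64)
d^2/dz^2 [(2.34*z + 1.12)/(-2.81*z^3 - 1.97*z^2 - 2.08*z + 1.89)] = (-110.861244*z^5 - 183.844812*z^4 - 90.008692*z^3 - 214.486776*z^2 - 115.500252*z - 36.429344)/(22.188041*z^9 + 46.665951*z^8 + 81.987651*z^7 + 31.960022*z^6 - 2.08646999999999*z^5 - 62.715711*z^4 - 7.35506899999999*z^3 - 3.419577*z^2 + 22.289904*z - 6.751269)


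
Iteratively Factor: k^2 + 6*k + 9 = (k + 3)*(k + 3)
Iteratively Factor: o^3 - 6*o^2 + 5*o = (o - 5)*(o^2 - o) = (o - 5)*(o - 1)*(o)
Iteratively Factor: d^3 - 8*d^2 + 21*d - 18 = (d - 3)*(d^2 - 5*d + 6) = (d - 3)^2*(d - 2)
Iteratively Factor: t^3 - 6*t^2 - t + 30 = (t - 5)*(t^2 - t - 6) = (t - 5)*(t - 3)*(t + 2)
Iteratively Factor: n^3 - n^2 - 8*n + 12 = (n - 2)*(n^2 + n - 6) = (n - 2)^2*(n + 3)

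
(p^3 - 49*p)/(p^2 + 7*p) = p - 7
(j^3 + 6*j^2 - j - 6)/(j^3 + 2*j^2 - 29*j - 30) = (j - 1)/(j - 5)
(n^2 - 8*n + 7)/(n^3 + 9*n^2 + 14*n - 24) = (n - 7)/(n^2 + 10*n + 24)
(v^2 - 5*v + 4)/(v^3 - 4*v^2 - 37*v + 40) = (v - 4)/(v^2 - 3*v - 40)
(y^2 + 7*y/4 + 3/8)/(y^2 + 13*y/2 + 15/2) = (y + 1/4)/(y + 5)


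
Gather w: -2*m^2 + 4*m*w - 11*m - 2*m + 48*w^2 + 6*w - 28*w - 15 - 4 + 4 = -2*m^2 - 13*m + 48*w^2 + w*(4*m - 22) - 15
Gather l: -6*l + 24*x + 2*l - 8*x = -4*l + 16*x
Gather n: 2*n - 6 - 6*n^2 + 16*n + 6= -6*n^2 + 18*n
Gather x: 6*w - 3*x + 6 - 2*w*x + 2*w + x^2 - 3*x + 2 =8*w + x^2 + x*(-2*w - 6) + 8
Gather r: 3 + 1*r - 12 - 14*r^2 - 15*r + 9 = -14*r^2 - 14*r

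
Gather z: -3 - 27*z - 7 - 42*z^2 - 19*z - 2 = -42*z^2 - 46*z - 12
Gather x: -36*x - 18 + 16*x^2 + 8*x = 16*x^2 - 28*x - 18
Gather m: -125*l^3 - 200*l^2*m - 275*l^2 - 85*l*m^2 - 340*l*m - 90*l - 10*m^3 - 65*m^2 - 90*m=-125*l^3 - 275*l^2 - 90*l - 10*m^3 + m^2*(-85*l - 65) + m*(-200*l^2 - 340*l - 90)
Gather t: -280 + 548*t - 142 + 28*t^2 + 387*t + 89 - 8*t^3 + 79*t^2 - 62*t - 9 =-8*t^3 + 107*t^2 + 873*t - 342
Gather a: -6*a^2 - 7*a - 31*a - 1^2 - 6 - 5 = -6*a^2 - 38*a - 12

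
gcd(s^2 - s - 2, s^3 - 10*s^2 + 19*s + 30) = s + 1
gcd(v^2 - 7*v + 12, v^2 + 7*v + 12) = 1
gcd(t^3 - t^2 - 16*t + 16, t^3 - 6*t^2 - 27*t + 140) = t - 4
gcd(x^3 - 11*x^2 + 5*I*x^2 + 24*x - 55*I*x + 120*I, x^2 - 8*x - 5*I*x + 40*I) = x - 8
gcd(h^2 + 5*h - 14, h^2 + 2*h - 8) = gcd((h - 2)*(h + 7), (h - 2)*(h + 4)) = h - 2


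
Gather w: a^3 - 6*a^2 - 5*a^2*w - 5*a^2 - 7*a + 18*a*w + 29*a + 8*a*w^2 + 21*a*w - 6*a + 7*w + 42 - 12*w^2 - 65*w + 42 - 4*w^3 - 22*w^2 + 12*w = a^3 - 11*a^2 + 16*a - 4*w^3 + w^2*(8*a - 34) + w*(-5*a^2 + 39*a - 46) + 84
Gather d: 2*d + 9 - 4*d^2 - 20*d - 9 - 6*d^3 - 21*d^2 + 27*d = -6*d^3 - 25*d^2 + 9*d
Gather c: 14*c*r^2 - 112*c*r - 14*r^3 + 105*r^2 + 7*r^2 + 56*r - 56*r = c*(14*r^2 - 112*r) - 14*r^3 + 112*r^2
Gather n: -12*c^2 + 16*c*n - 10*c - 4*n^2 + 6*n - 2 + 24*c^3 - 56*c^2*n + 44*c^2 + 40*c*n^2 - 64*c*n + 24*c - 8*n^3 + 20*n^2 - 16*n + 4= 24*c^3 + 32*c^2 + 14*c - 8*n^3 + n^2*(40*c + 16) + n*(-56*c^2 - 48*c - 10) + 2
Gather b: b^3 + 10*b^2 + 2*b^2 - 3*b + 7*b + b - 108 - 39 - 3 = b^3 + 12*b^2 + 5*b - 150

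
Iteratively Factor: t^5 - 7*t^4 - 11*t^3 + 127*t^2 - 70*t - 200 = (t + 4)*(t^4 - 11*t^3 + 33*t^2 - 5*t - 50) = (t - 5)*(t + 4)*(t^3 - 6*t^2 + 3*t + 10) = (t - 5)*(t - 2)*(t + 4)*(t^2 - 4*t - 5) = (t - 5)^2*(t - 2)*(t + 4)*(t + 1)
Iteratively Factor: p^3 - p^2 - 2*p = (p + 1)*(p^2 - 2*p) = p*(p + 1)*(p - 2)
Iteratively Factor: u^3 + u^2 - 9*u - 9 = (u + 3)*(u^2 - 2*u - 3) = (u - 3)*(u + 3)*(u + 1)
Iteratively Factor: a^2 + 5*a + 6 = (a + 2)*(a + 3)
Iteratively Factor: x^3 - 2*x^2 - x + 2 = (x + 1)*(x^2 - 3*x + 2) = (x - 1)*(x + 1)*(x - 2)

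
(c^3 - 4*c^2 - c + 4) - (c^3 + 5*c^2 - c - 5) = 9 - 9*c^2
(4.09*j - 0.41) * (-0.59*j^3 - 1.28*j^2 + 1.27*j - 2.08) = -2.4131*j^4 - 4.9933*j^3 + 5.7191*j^2 - 9.0279*j + 0.8528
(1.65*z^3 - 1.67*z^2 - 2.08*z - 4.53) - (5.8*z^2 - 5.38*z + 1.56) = 1.65*z^3 - 7.47*z^2 + 3.3*z - 6.09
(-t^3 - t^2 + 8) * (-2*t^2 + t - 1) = 2*t^5 + t^4 - 15*t^2 + 8*t - 8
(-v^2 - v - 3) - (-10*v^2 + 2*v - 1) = 9*v^2 - 3*v - 2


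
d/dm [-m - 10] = -1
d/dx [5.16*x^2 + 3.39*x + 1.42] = 10.32*x + 3.39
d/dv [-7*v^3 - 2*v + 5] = -21*v^2 - 2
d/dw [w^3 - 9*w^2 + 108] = 3*w*(w - 6)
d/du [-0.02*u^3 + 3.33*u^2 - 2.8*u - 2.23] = -0.06*u^2 + 6.66*u - 2.8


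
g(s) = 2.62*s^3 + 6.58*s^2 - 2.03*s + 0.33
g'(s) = 7.86*s^2 + 13.16*s - 2.03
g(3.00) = 124.20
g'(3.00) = 108.19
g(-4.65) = -111.38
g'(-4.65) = 106.73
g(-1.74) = 9.98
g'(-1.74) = -1.13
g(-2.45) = 6.27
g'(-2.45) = 12.91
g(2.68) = 92.58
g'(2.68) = 89.69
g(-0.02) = 0.37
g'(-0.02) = -2.29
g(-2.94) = -3.41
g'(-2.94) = 27.22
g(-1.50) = 9.34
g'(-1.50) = -4.08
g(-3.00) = -5.10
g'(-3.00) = 29.23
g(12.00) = 5450.85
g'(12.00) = 1287.73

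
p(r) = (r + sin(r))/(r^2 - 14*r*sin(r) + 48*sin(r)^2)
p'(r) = (r + sin(r))*(14*r*cos(r) - 2*r - 96*sin(r)*cos(r) + 14*sin(r))/(r^2 - 14*r*sin(r) + 48*sin(r)^2)^2 + (cos(r) + 1)/(r^2 - 14*r*sin(r) + 48*sin(r)^2) = (15*r^2*cos(r) - r^2 - 2*r*sin(r) - 48*r*sin(2*r) - 12*cos(r) - 31*cos(2*r) + 12*cos(3*r) + 31)/((r - 8*sin(r))^2*(r - 6*sin(r))^2)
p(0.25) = 0.23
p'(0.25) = -0.90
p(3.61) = 0.07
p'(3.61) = -0.15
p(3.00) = 0.78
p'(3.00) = -6.23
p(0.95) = 0.08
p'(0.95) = -0.03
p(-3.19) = -0.25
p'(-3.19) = -1.14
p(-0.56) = -0.11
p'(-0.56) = -0.16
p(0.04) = 1.43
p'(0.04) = -35.70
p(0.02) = 2.86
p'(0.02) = -142.84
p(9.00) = 0.25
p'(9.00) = -0.62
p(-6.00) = -0.09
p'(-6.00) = 0.16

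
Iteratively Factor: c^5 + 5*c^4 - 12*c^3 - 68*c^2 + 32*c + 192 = (c + 2)*(c^4 + 3*c^3 - 18*c^2 - 32*c + 96) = (c - 3)*(c + 2)*(c^3 + 6*c^2 - 32) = (c - 3)*(c - 2)*(c + 2)*(c^2 + 8*c + 16) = (c - 3)*(c - 2)*(c + 2)*(c + 4)*(c + 4)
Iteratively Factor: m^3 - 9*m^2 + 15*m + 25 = (m + 1)*(m^2 - 10*m + 25) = (m - 5)*(m + 1)*(m - 5)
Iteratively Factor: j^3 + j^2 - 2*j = (j - 1)*(j^2 + 2*j) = j*(j - 1)*(j + 2)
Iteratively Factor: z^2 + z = (z + 1)*(z)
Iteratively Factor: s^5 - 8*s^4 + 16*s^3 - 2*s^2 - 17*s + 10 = (s - 1)*(s^4 - 7*s^3 + 9*s^2 + 7*s - 10) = (s - 1)*(s + 1)*(s^3 - 8*s^2 + 17*s - 10) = (s - 1)^2*(s + 1)*(s^2 - 7*s + 10) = (s - 5)*(s - 1)^2*(s + 1)*(s - 2)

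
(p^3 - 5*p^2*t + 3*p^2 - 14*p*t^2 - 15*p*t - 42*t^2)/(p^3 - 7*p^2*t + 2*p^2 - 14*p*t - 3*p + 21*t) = (p + 2*t)/(p - 1)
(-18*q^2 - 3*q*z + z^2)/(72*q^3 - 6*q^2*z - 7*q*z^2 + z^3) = 1/(-4*q + z)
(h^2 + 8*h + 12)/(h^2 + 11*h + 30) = (h + 2)/(h + 5)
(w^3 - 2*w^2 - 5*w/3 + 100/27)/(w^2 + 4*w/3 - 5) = (w^2 - w/3 - 20/9)/(w + 3)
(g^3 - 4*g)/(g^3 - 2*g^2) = (g + 2)/g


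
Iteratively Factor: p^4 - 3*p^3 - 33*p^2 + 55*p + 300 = (p - 5)*(p^3 + 2*p^2 - 23*p - 60) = (p - 5)*(p + 4)*(p^2 - 2*p - 15) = (p - 5)*(p + 3)*(p + 4)*(p - 5)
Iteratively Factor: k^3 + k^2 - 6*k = (k)*(k^2 + k - 6) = k*(k + 3)*(k - 2)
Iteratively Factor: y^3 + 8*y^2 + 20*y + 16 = (y + 4)*(y^2 + 4*y + 4) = (y + 2)*(y + 4)*(y + 2)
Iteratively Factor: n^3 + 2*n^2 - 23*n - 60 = (n + 3)*(n^2 - n - 20) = (n + 3)*(n + 4)*(n - 5)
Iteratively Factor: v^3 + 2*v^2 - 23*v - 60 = (v + 3)*(v^2 - v - 20) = (v + 3)*(v + 4)*(v - 5)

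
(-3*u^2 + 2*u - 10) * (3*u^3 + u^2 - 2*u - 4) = -9*u^5 + 3*u^4 - 22*u^3 - 2*u^2 + 12*u + 40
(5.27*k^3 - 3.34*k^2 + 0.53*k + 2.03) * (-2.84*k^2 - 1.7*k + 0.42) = -14.9668*k^5 + 0.5266*k^4 + 6.3862*k^3 - 8.069*k^2 - 3.2284*k + 0.8526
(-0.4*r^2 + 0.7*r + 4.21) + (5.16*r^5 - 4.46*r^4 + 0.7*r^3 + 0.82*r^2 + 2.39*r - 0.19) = 5.16*r^5 - 4.46*r^4 + 0.7*r^3 + 0.42*r^2 + 3.09*r + 4.02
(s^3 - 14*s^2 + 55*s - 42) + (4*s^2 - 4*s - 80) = s^3 - 10*s^2 + 51*s - 122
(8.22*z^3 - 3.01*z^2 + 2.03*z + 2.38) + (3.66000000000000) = 8.22*z^3 - 3.01*z^2 + 2.03*z + 6.04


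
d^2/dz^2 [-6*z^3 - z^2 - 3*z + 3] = -36*z - 2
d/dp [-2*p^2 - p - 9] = -4*p - 1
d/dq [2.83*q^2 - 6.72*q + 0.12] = 5.66*q - 6.72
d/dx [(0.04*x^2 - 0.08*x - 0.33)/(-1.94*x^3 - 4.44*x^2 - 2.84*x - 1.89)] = (0.0776*x^4 - 0.3104*x^3 - 2.3894*x^2 - 3.0816*x - 0.786)/(3.7636*x^6 + 17.2272*x^5 + 30.7328*x^4 + 32.5524*x^3 + 24.8488*x^2 + 10.7352*x + 3.5721)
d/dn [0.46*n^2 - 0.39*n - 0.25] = 0.92*n - 0.39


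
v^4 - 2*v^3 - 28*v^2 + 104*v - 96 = (v - 4)*(v - 2)^2*(v + 6)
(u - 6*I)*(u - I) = u^2 - 7*I*u - 6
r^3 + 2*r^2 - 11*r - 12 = (r - 3)*(r + 1)*(r + 4)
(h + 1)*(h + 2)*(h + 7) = h^3 + 10*h^2 + 23*h + 14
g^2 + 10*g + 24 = (g + 4)*(g + 6)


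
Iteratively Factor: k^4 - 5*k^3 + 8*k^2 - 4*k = (k - 2)*(k^3 - 3*k^2 + 2*k) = (k - 2)*(k - 1)*(k^2 - 2*k) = (k - 2)^2*(k - 1)*(k)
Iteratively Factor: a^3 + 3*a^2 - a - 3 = (a - 1)*(a^2 + 4*a + 3) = (a - 1)*(a + 3)*(a + 1)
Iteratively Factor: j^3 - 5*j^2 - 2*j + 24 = (j + 2)*(j^2 - 7*j + 12) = (j - 4)*(j + 2)*(j - 3)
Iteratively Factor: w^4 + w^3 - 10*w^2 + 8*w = (w - 2)*(w^3 + 3*w^2 - 4*w) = (w - 2)*(w + 4)*(w^2 - w) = w*(w - 2)*(w + 4)*(w - 1)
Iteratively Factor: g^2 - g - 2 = (g - 2)*(g + 1)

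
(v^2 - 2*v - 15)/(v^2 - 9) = (v - 5)/(v - 3)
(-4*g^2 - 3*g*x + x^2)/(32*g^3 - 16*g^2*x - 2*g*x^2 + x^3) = (g + x)/(-8*g^2 + 2*g*x + x^2)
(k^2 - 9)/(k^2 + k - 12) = (k + 3)/(k + 4)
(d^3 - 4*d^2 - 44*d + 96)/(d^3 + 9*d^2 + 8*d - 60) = (d - 8)/(d + 5)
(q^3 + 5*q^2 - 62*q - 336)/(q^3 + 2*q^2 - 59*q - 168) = (q + 6)/(q + 3)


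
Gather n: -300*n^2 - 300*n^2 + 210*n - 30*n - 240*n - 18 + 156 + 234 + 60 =-600*n^2 - 60*n + 432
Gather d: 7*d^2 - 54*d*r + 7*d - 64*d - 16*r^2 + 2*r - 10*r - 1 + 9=7*d^2 + d*(-54*r - 57) - 16*r^2 - 8*r + 8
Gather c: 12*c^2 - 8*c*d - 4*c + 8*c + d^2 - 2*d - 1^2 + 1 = 12*c^2 + c*(4 - 8*d) + d^2 - 2*d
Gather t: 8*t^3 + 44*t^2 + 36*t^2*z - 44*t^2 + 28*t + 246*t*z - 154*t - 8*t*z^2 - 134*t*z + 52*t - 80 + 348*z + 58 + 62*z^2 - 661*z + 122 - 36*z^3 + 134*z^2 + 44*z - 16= 8*t^3 + 36*t^2*z + t*(-8*z^2 + 112*z - 74) - 36*z^3 + 196*z^2 - 269*z + 84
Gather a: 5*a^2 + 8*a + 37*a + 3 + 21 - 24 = 5*a^2 + 45*a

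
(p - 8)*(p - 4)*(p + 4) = p^3 - 8*p^2 - 16*p + 128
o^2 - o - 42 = (o - 7)*(o + 6)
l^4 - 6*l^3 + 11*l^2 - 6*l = l*(l - 3)*(l - 2)*(l - 1)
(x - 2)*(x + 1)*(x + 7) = x^3 + 6*x^2 - 9*x - 14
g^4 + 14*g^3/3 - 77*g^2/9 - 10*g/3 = g*(g - 5/3)*(g + 1/3)*(g + 6)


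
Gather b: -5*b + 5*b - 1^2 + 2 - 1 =0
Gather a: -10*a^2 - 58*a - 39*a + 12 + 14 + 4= -10*a^2 - 97*a + 30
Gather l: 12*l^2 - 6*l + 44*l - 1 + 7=12*l^2 + 38*l + 6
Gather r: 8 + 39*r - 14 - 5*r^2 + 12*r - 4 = -5*r^2 + 51*r - 10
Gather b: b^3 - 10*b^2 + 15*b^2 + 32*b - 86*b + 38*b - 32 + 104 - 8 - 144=b^3 + 5*b^2 - 16*b - 80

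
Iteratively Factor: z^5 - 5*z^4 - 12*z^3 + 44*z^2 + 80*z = (z - 5)*(z^4 - 12*z^2 - 16*z) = (z - 5)*(z + 2)*(z^3 - 2*z^2 - 8*z) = (z - 5)*(z - 4)*(z + 2)*(z^2 + 2*z) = (z - 5)*(z - 4)*(z + 2)^2*(z)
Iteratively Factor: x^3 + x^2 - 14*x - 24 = (x - 4)*(x^2 + 5*x + 6) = (x - 4)*(x + 2)*(x + 3)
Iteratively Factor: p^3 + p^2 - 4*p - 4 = (p - 2)*(p^2 + 3*p + 2) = (p - 2)*(p + 2)*(p + 1)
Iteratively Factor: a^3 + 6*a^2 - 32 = (a + 4)*(a^2 + 2*a - 8) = (a - 2)*(a + 4)*(a + 4)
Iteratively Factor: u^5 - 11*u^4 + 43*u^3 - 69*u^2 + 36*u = (u - 3)*(u^4 - 8*u^3 + 19*u^2 - 12*u) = (u - 3)^2*(u^3 - 5*u^2 + 4*u) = (u - 3)^2*(u - 1)*(u^2 - 4*u) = (u - 4)*(u - 3)^2*(u - 1)*(u)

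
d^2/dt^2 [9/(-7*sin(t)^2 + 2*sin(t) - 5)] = 18*(98*sin(t)^4 - 21*sin(t)^3 - 215*sin(t)^2 + 47*sin(t) + 31)/(7*sin(t)^2 - 2*sin(t) + 5)^3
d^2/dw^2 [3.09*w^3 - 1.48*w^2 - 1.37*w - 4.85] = 18.54*w - 2.96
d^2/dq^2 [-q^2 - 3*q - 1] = -2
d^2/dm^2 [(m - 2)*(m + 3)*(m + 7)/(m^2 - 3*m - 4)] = 4*(19*m^3 + 3*m^2 + 219*m - 215)/(m^6 - 9*m^5 + 15*m^4 + 45*m^3 - 60*m^2 - 144*m - 64)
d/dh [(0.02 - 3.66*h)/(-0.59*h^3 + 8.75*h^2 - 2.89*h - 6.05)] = (-4.3188*h^3 + 32.0604*h^2 - 0.35*h + 22.2008)/(0.3481*h^6 - 10.325*h^5 + 79.9727*h^4 - 43.436*h^3 - 97.5229*h^2 + 34.969*h + 36.6025)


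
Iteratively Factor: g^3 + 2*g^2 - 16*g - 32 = (g - 4)*(g^2 + 6*g + 8) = (g - 4)*(g + 4)*(g + 2)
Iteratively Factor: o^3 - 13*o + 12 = (o - 3)*(o^2 + 3*o - 4) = (o - 3)*(o - 1)*(o + 4)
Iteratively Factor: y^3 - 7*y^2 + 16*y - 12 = (y - 2)*(y^2 - 5*y + 6) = (y - 2)^2*(y - 3)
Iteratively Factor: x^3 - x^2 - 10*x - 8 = (x + 2)*(x^2 - 3*x - 4) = (x - 4)*(x + 2)*(x + 1)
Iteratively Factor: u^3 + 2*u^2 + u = (u + 1)*(u^2 + u) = (u + 1)^2*(u)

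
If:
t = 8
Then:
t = 8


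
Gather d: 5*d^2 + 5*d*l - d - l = 5*d^2 + d*(5*l - 1) - l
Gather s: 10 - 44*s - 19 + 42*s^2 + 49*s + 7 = 42*s^2 + 5*s - 2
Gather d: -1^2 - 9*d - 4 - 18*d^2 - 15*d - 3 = -18*d^2 - 24*d - 8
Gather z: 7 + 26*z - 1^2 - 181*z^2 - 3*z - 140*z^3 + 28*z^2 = -140*z^3 - 153*z^2 + 23*z + 6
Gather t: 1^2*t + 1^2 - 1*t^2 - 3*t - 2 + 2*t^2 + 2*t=t^2 - 1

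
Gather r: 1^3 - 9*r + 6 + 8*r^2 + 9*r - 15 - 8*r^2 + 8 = 0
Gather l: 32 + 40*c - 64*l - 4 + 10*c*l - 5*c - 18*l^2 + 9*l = 35*c - 18*l^2 + l*(10*c - 55) + 28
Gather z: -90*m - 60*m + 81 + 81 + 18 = 180 - 150*m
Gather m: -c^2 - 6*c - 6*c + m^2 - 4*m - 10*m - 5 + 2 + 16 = -c^2 - 12*c + m^2 - 14*m + 13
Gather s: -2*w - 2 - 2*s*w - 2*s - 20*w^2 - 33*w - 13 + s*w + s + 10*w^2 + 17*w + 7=s*(-w - 1) - 10*w^2 - 18*w - 8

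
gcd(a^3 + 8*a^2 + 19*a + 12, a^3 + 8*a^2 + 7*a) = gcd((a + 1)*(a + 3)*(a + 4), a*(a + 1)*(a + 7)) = a + 1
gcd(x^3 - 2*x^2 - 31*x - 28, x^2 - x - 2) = x + 1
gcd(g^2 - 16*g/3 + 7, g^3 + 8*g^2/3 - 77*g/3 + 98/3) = g - 7/3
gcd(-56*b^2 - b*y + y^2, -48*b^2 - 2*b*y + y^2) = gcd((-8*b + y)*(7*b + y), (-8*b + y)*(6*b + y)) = -8*b + y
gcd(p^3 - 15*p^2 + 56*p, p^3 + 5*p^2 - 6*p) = p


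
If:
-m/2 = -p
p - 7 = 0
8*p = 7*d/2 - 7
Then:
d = 18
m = 14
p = 7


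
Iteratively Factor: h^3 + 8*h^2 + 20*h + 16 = (h + 2)*(h^2 + 6*h + 8) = (h + 2)*(h + 4)*(h + 2)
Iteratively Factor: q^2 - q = (q - 1)*(q)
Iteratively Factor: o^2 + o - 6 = (o - 2)*(o + 3)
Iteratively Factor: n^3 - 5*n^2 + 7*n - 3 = (n - 3)*(n^2 - 2*n + 1) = (n - 3)*(n - 1)*(n - 1)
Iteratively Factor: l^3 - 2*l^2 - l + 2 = (l - 2)*(l^2 - 1) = (l - 2)*(l - 1)*(l + 1)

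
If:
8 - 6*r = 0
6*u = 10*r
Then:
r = 4/3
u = 20/9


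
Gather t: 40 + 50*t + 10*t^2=10*t^2 + 50*t + 40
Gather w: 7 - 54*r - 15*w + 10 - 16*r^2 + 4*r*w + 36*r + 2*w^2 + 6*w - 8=-16*r^2 - 18*r + 2*w^2 + w*(4*r - 9) + 9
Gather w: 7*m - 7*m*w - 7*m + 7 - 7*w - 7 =w*(-7*m - 7)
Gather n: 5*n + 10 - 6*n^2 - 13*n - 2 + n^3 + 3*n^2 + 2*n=n^3 - 3*n^2 - 6*n + 8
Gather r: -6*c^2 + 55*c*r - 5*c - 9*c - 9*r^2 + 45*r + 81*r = -6*c^2 - 14*c - 9*r^2 + r*(55*c + 126)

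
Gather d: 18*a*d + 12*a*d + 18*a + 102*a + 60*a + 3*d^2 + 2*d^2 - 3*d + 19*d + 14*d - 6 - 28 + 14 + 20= 180*a + 5*d^2 + d*(30*a + 30)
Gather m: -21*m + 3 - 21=-21*m - 18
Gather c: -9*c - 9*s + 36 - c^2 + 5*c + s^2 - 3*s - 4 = -c^2 - 4*c + s^2 - 12*s + 32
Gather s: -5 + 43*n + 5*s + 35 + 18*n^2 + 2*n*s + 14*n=18*n^2 + 57*n + s*(2*n + 5) + 30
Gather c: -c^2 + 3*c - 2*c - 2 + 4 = -c^2 + c + 2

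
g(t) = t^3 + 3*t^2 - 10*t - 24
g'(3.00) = 35.00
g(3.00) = 0.00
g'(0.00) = -10.00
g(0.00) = -24.00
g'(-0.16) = -10.88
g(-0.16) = -22.33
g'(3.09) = 37.18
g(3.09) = 3.25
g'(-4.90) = 32.63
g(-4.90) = -20.62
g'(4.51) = 78.08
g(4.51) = 83.65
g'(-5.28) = 41.96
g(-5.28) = -34.76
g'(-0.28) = -11.44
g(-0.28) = -20.99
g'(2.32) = 20.07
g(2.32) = -18.57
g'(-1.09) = -12.98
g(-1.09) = -10.83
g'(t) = 3*t^2 + 6*t - 10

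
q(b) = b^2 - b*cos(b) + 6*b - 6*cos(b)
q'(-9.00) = -9.85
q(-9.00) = 24.27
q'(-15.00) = -17.39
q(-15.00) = 128.16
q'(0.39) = 8.28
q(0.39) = -3.42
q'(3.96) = 7.33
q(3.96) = 46.25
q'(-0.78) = 0.06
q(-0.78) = -7.78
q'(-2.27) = -0.75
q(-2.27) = -6.07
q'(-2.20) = -0.88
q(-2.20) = -6.12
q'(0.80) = 11.78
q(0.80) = 0.70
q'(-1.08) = -0.97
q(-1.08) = -7.63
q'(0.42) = 8.54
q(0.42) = -3.17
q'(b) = b*sin(b) + 2*b + 6*sin(b) - cos(b) + 6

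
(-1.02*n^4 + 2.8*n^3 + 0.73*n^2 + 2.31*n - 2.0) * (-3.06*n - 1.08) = 3.1212*n^5 - 7.4664*n^4 - 5.2578*n^3 - 7.857*n^2 + 3.6252*n + 2.16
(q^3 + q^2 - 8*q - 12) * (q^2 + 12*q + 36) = q^5 + 13*q^4 + 40*q^3 - 72*q^2 - 432*q - 432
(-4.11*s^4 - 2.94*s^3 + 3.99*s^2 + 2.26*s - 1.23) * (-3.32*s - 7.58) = 13.6452*s^5 + 40.9146*s^4 + 9.0384*s^3 - 37.7474*s^2 - 13.0472*s + 9.3234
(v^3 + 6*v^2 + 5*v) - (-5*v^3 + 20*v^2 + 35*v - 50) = 6*v^3 - 14*v^2 - 30*v + 50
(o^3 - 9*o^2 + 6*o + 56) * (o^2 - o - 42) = o^5 - 10*o^4 - 27*o^3 + 428*o^2 - 308*o - 2352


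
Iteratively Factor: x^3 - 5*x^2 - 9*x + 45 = (x + 3)*(x^2 - 8*x + 15) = (x - 3)*(x + 3)*(x - 5)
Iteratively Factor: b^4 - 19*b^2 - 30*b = (b - 5)*(b^3 + 5*b^2 + 6*b) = (b - 5)*(b + 3)*(b^2 + 2*b) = b*(b - 5)*(b + 3)*(b + 2)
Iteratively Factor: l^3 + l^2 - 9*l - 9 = (l - 3)*(l^2 + 4*l + 3) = (l - 3)*(l + 1)*(l + 3)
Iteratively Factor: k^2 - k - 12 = (k + 3)*(k - 4)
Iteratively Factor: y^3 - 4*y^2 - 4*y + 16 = (y - 4)*(y^2 - 4) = (y - 4)*(y + 2)*(y - 2)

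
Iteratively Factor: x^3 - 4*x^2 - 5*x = (x - 5)*(x^2 + x) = (x - 5)*(x + 1)*(x)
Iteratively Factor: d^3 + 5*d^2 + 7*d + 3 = (d + 1)*(d^2 + 4*d + 3) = (d + 1)*(d + 3)*(d + 1)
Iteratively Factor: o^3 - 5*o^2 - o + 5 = (o + 1)*(o^2 - 6*o + 5) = (o - 1)*(o + 1)*(o - 5)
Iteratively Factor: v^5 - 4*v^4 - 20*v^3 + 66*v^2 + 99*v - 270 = (v + 3)*(v^4 - 7*v^3 + v^2 + 63*v - 90) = (v - 5)*(v + 3)*(v^3 - 2*v^2 - 9*v + 18) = (v - 5)*(v + 3)^2*(v^2 - 5*v + 6) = (v - 5)*(v - 3)*(v + 3)^2*(v - 2)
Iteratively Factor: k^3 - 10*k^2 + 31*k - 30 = (k - 3)*(k^2 - 7*k + 10) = (k - 3)*(k - 2)*(k - 5)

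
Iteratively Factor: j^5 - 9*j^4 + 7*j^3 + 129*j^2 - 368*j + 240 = (j - 5)*(j^4 - 4*j^3 - 13*j^2 + 64*j - 48) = (j - 5)*(j - 1)*(j^3 - 3*j^2 - 16*j + 48) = (j - 5)*(j - 4)*(j - 1)*(j^2 + j - 12) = (j - 5)*(j - 4)*(j - 3)*(j - 1)*(j + 4)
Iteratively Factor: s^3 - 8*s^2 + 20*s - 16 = (s - 2)*(s^2 - 6*s + 8) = (s - 2)^2*(s - 4)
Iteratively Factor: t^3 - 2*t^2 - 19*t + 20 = (t + 4)*(t^2 - 6*t + 5) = (t - 1)*(t + 4)*(t - 5)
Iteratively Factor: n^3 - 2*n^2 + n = (n - 1)*(n^2 - n) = (n - 1)^2*(n)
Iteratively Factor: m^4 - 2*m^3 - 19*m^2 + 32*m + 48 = (m - 3)*(m^3 + m^2 - 16*m - 16) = (m - 4)*(m - 3)*(m^2 + 5*m + 4) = (m - 4)*(m - 3)*(m + 1)*(m + 4)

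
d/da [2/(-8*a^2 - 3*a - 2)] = 2*(16*a + 3)/(8*a^2 + 3*a + 2)^2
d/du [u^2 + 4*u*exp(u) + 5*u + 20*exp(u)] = 4*u*exp(u) + 2*u + 24*exp(u) + 5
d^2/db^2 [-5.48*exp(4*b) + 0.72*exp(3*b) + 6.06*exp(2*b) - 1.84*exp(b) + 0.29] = (-87.68*exp(3*b) + 6.48*exp(2*b) + 24.24*exp(b) - 1.84)*exp(b)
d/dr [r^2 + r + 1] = 2*r + 1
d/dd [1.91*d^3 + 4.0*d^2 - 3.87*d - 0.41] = 5.73*d^2 + 8.0*d - 3.87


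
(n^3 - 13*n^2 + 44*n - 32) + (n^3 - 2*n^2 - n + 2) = 2*n^3 - 15*n^2 + 43*n - 30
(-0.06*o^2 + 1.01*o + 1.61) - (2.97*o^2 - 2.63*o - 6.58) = -3.03*o^2 + 3.64*o + 8.19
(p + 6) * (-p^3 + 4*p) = -p^4 - 6*p^3 + 4*p^2 + 24*p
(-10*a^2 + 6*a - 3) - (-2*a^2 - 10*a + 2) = -8*a^2 + 16*a - 5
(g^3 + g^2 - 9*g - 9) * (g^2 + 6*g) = g^5 + 7*g^4 - 3*g^3 - 63*g^2 - 54*g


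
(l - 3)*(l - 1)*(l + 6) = l^3 + 2*l^2 - 21*l + 18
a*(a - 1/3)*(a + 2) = a^3 + 5*a^2/3 - 2*a/3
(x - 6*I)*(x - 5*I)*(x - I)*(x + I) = x^4 - 11*I*x^3 - 29*x^2 - 11*I*x - 30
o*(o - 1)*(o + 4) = o^3 + 3*o^2 - 4*o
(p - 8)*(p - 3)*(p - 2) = p^3 - 13*p^2 + 46*p - 48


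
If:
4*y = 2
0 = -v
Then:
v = 0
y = 1/2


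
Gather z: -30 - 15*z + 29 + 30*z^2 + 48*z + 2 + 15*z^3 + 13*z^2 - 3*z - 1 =15*z^3 + 43*z^2 + 30*z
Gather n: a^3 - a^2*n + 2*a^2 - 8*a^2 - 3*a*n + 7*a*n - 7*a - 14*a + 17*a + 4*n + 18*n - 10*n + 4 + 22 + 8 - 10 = a^3 - 6*a^2 - 4*a + n*(-a^2 + 4*a + 12) + 24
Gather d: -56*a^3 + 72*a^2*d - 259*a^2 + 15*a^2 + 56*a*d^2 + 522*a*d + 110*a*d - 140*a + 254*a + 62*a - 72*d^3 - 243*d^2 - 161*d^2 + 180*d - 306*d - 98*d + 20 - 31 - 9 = -56*a^3 - 244*a^2 + 176*a - 72*d^3 + d^2*(56*a - 404) + d*(72*a^2 + 632*a - 224) - 20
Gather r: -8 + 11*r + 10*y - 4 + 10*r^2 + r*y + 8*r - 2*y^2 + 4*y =10*r^2 + r*(y + 19) - 2*y^2 + 14*y - 12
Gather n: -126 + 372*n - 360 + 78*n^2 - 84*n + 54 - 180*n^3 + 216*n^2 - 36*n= -180*n^3 + 294*n^2 + 252*n - 432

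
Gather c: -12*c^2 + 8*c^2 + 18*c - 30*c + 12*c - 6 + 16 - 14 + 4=-4*c^2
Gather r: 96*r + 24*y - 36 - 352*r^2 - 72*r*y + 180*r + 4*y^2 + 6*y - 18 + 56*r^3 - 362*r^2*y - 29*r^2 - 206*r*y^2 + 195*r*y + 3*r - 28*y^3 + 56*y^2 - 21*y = 56*r^3 + r^2*(-362*y - 381) + r*(-206*y^2 + 123*y + 279) - 28*y^3 + 60*y^2 + 9*y - 54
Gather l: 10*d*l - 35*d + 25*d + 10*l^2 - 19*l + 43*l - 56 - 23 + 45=-10*d + 10*l^2 + l*(10*d + 24) - 34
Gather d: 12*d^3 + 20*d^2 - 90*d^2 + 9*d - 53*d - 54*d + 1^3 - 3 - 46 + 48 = 12*d^3 - 70*d^2 - 98*d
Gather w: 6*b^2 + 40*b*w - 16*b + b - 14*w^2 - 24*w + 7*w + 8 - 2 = 6*b^2 - 15*b - 14*w^2 + w*(40*b - 17) + 6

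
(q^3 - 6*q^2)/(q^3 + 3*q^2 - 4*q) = q*(q - 6)/(q^2 + 3*q - 4)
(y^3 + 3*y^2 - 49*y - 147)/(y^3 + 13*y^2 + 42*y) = (y^2 - 4*y - 21)/(y*(y + 6))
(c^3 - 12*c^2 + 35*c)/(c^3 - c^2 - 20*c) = (c - 7)/(c + 4)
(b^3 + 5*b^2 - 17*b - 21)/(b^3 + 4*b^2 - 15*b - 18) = (b + 7)/(b + 6)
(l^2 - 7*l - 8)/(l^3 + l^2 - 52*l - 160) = (l + 1)/(l^2 + 9*l + 20)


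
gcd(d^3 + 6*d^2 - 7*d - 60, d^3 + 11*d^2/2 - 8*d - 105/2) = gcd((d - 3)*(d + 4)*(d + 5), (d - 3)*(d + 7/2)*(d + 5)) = d^2 + 2*d - 15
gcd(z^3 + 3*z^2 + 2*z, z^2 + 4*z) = z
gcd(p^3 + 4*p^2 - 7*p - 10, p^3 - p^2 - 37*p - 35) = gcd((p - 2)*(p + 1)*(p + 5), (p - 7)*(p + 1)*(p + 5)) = p^2 + 6*p + 5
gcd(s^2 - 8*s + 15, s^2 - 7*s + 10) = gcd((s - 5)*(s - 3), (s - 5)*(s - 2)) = s - 5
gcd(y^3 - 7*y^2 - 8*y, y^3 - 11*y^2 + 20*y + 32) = y^2 - 7*y - 8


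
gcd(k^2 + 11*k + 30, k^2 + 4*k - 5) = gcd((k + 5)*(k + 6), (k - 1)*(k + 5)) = k + 5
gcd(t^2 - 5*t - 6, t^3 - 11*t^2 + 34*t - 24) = t - 6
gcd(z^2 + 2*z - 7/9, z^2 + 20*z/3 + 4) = 1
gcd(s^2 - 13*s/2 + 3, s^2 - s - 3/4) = 1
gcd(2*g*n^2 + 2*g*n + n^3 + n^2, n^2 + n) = n^2 + n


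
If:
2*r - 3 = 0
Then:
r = 3/2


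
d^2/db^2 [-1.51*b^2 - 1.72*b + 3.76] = -3.02000000000000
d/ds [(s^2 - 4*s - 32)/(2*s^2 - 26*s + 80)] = -9/(2*s^2 - 20*s + 50)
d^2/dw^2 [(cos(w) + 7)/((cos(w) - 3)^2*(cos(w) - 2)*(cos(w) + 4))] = (886*(1 - cos(w)^2)^2 + 148*sin(w)^6 - 9*cos(w)^7 + 26*cos(w)^6 - 37*cos(w)^5 + 1816*cos(w)^3 - 3770*cos(w)^2 - 5132*cos(w) + 5566)/((cos(w) - 3)^4*(cos(w) - 2)^3*(cos(w) + 4)^3)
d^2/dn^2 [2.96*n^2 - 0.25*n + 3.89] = 5.92000000000000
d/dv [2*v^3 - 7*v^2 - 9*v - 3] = 6*v^2 - 14*v - 9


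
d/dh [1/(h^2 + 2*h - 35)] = 2*(-h - 1)/(h^2 + 2*h - 35)^2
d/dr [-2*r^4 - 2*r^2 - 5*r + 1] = -8*r^3 - 4*r - 5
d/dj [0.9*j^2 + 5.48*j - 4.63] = 1.8*j + 5.48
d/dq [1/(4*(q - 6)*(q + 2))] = (2 - q)/(2*(q^4 - 8*q^3 - 8*q^2 + 96*q + 144))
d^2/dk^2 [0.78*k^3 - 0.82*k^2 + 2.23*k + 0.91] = 4.68*k - 1.64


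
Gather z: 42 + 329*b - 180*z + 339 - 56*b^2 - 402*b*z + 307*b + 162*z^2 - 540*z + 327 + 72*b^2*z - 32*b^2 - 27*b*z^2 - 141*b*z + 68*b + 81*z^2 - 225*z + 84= -88*b^2 + 704*b + z^2*(243 - 27*b) + z*(72*b^2 - 543*b - 945) + 792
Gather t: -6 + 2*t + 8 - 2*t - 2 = 0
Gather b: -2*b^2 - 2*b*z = -2*b^2 - 2*b*z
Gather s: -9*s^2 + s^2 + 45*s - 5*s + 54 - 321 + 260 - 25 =-8*s^2 + 40*s - 32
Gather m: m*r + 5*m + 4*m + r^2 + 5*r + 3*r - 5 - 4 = m*(r + 9) + r^2 + 8*r - 9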